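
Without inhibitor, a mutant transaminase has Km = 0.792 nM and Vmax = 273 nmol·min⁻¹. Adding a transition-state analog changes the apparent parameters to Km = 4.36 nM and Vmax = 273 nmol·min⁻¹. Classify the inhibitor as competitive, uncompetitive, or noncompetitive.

Km increases (0.792 → 4.36 nM) while Vmax is unchanged — the hallmark of competitive inhibition.

competitive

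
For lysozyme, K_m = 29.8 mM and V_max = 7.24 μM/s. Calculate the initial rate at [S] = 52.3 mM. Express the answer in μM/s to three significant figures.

[S]/(Km+[S]) = 52.3/82.10 = 0.6370, the fractional saturation.
v = 0.6370 × Vmax = 0.6370 × 7.24 = 4.61 μM/s.

4.61 μM/s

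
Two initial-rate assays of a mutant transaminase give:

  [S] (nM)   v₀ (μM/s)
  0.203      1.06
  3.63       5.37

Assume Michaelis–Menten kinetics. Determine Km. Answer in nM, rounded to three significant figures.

In reciprocal form, 1/v = (Km/Vmax)·(1/[S]) + 1/Vmax. The two points give (1/[S], 1/v) = (4.926, 0.9434) and (0.2755, 0.1862).
Slope = (0.9434 − 0.1862)/(4.926 − 0.2755) = 0.1628; intercept = 0.9434 − 0.1628×4.926 = 0.1414.
Vmax = 1/intercept = 7.07 μM/s; Km = slope × Vmax = 0.1628 × 7.07 = 1.15 nM.

1.15 nM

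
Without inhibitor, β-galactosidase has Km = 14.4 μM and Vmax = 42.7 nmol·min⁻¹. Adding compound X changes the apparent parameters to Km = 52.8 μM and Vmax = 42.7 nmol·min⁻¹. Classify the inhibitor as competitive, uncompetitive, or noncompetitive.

competitive

Km increases (14.4 → 52.8 μM) while Vmax is unchanged — the hallmark of competitive inhibition.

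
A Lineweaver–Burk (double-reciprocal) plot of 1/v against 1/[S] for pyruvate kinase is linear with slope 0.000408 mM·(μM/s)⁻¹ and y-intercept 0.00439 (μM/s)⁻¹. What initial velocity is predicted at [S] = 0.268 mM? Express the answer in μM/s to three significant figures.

The y-intercept is 1/Vmax, so Vmax = 1/0.00439 = 228 μM/s.
The slope is Km/Vmax, so Km = 0.000408 × 228 = 0.0929 mM.
Then v = 228 × 0.268/(0.0929 + 0.268) = 169 μM/s.

169 μM/s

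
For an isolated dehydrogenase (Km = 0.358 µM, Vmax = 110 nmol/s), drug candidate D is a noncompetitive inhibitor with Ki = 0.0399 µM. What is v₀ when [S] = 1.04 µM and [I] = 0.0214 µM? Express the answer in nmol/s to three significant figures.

With α = 1 + [I]/Ki = 1 + 0.0214/0.0399 = 1.536, the noncompetitive rate law is v = (Vmax/α)·[S] / (Km + [S]).
v = (110/1.536)×1.04 / (0.358 + 1.04) = 74.46/1.398 = 53.3 nmol/s.

53.3 nmol/s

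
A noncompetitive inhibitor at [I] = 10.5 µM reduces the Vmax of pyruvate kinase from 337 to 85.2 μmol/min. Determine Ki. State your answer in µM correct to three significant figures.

3.55 µM

Noncompetitive: Vmax,app = Vmax/α with α = 1 + [I]/Ki.
α = Vmax/Vmax,app = 337/85.2 = 3.955.
Since α = 1 + [I]/Ki, [I]/Ki = 3.955 − 1 = 2.955 and Ki = 10.5/2.955 = 3.55 µM.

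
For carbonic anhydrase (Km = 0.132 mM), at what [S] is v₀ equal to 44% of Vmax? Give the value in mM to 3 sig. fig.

v/Vmax = [S]/(Km+[S]) = 0.44, so [S] = Km·0.44/(1 − 0.44) = 0.132 × 0.7857.
[S] = 0.104 mM.

0.104 mM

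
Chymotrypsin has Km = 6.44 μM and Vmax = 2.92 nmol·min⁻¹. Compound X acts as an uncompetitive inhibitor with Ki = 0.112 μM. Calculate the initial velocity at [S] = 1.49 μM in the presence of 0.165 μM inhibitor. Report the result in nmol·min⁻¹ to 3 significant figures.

α = 1 + [I]/Ki = 1 + 0.165/0.112 = 2.473.
For an uncompetitive inhibitor, both parameters are divided by α, giving Vmax/α and Km/α: Km,app = 2.60 μM, Vmax,app = 1.18 nmol·min⁻¹.
v = Vmax,app·[S]/(Km,app + [S]) = 1.18 × 1.49/(2.60 + 1.49) = 0.430 nmol·min⁻¹.

0.430 nmol·min⁻¹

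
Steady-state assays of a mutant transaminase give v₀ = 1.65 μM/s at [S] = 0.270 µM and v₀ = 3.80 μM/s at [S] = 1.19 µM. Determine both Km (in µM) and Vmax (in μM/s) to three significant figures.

In reciprocal form, 1/v = (Km/Vmax)·(1/[S]) + 1/Vmax. The two points give (1/[S], 1/v) = (3.704, 0.6061) and (0.8403, 0.2632).
Slope = (0.6061 − 0.2632)/(3.704 − 0.8403) = 0.1198; intercept = 0.6061 − 0.1198×3.704 = 0.1625.
Vmax = 1/intercept = 6.15 μM/s; Km = slope × Vmax = 0.1198 × 6.15 = 0.737 µM.

Km = 0.737 µM; Vmax = 6.15 μM/s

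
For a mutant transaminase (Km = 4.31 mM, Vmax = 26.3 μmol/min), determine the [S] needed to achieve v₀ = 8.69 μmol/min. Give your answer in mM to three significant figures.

The required fractional saturation is v/Vmax = 8.69/26.3 = 0.3304.
Then [S]/(Km+[S]) = 0.3304 ⇒ [S] = 4.31 × 0.3304/(1 − 0.3304) = 2.13 mM.

2.13 mM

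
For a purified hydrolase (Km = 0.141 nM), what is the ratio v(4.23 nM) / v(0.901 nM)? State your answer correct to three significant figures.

1.12

The fractional saturations are [S]/(Km+[S]) = 0.901/1.042 = 0.8647 and 4.23/4.371 = 0.9677.
v₂/v₁ is just their ratio: 0.9677/0.8647 = 1.12.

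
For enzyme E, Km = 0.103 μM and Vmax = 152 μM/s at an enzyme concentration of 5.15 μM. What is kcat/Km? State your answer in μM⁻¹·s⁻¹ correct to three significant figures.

287 μM⁻¹·s⁻¹

kcat = Vmax/[E]total = 152/5.15 = 29.5 s⁻¹.
kcat/Km = 29.5/0.103 = 287 μM⁻¹·s⁻¹.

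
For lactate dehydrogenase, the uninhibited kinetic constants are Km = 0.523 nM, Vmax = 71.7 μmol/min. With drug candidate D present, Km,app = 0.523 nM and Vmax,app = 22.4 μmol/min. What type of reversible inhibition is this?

Vmax decreases (71.7 → 22.4 μmol/min) while Km is unchanged — pure noncompetitive inhibition.

noncompetitive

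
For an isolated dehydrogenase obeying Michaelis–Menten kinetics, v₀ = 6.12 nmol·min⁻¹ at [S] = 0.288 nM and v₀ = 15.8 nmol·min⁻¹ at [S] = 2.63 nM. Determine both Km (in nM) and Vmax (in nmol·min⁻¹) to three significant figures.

Km = 0.635 nM; Vmax = 19.6 nmol·min⁻¹

In reciprocal form, 1/v = (Km/Vmax)·(1/[S]) + 1/Vmax. The two points give (1/[S], 1/v) = (3.472, 0.1634) and (0.3802, 0.06329).
Slope = (0.1634 − 0.06329)/(3.472 − 0.3802) = 0.03238; intercept = 0.1634 − 0.03238×3.472 = 0.05098.
Vmax = 1/intercept = 19.6 nmol·min⁻¹; Km = slope × Vmax = 0.03238 × 19.6 = 0.635 nM.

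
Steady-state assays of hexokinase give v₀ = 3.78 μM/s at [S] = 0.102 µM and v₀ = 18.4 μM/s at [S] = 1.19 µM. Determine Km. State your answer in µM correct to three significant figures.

0.677 µM

In reciprocal form, 1/v = (Km/Vmax)·(1/[S]) + 1/Vmax. The two points give (1/[S], 1/v) = (9.804, 0.2646) and (0.8403, 0.05435).
Slope = (0.2646 − 0.05435)/(9.804 − 0.8403) = 0.02345; intercept = 0.2646 − 0.02345×9.804 = 0.03464.
Vmax = 1/intercept = 28.9 μM/s; Km = slope × Vmax = 0.02345 × 28.9 = 0.677 µM.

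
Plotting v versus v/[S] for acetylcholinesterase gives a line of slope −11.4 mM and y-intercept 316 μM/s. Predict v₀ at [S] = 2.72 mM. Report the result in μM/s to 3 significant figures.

In the Eadie–Hofstee form v = Vmax − Km·(v/[S]), the slope is −Km and the intercept is Vmax, so Km = 11.4 mM and Vmax = 316 μM/s.
v = 316 × 2.72/(11.4 + 2.72) = 60.9 μM/s.

60.9 μM/s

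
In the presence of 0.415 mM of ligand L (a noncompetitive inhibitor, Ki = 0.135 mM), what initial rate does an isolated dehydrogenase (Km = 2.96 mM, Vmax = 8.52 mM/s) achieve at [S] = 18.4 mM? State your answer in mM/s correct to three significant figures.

With α = 1 + [I]/Ki = 1 + 0.415/0.135 = 4.074, the noncompetitive rate law is v = (Vmax/α)·[S] / (Km + [S]).
v = (8.52/4.074)×18.4 / (2.96 + 18.4) = 38.48/21.36 = 1.80 mM/s.

1.80 mM/s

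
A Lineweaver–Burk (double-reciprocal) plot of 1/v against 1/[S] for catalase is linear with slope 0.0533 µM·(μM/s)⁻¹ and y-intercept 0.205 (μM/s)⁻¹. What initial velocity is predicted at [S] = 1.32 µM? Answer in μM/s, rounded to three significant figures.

4.08 μM/s

The y-intercept is 1/Vmax, so Vmax = 1/0.205 = 4.88 μM/s.
The slope is Km/Vmax, so Km = 0.0533 × 4.88 = 0.260 µM.
Then v = 4.88 × 1.32/(0.260 + 1.32) = 4.08 μM/s.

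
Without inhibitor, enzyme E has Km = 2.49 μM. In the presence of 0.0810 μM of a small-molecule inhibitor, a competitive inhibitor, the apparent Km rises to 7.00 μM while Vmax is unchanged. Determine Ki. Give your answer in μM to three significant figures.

Competitive: Km,app = α·Km with α = 1 + [I]/Ki.
α = Km,app/Km = 7.00/2.49 = 2.811.
Ki = [I]/(α − 1) = 0.0810/1.811 = 0.0447 μM.

0.0447 μM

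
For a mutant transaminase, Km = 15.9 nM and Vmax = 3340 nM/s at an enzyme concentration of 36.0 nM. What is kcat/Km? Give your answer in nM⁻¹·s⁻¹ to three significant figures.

kcat = Vmax/[E]total = 3340/36.0 = 92.8 s⁻¹.
kcat/Km = 92.8/15.9 = 5.84 nM⁻¹·s⁻¹.

5.84 nM⁻¹·s⁻¹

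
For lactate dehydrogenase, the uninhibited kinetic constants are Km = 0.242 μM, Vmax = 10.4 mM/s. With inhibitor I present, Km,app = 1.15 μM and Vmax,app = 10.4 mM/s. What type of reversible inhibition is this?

Km increases (0.242 → 1.15 μM) while Vmax is unchanged — the hallmark of competitive inhibition.

competitive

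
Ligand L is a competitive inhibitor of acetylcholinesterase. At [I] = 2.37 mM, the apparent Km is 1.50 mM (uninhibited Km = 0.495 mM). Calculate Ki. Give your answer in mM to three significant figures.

1.17 mM

Competitive: Km,app = α·Km with α = 1 + [I]/Ki.
α = Km,app/Km = 1.50/0.495 = 3.030.
Ki = [I]/(α − 1) = 2.37/2.030 = 1.17 mM.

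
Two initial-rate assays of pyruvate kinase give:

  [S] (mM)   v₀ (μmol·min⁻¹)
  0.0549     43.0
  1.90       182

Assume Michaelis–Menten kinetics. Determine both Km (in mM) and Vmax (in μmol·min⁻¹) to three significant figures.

From v = Vmax[S]/(Km+[S]), each point gives Vmax = v(Km+[S])/[S].
Equating: 43.0(Km+0.0549)/0.0549 = 182(Km+1.90)/1.90.
783.2·Km + 43.0 = 95.79·Km + 182, so (783.2 − 95.79)·Km = 182 − 43.0.
Km = 139.0/687.5 = 0.202 mM; then Vmax = 43.0(0.202+0.0549)/0.0549 = 201 μmol·min⁻¹.

Km = 0.202 mM; Vmax = 201 μmol·min⁻¹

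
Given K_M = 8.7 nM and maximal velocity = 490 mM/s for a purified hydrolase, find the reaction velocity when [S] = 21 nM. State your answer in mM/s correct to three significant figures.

346 mM/s

v = Vmax·[S]/(Km + [S]) = 490 × 21 / (8.7 + 21)
  = 10290 / 29.70 = 346 mM/s.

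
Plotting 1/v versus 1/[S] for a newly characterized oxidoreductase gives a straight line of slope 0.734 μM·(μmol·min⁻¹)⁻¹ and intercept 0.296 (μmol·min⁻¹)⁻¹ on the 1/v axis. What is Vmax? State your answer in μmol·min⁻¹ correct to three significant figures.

3.38 μmol·min⁻¹

The y-intercept of a Lineweaver–Burk plot equals 1/Vmax, so Vmax = 1/0.296 = 3.38 μmol·min⁻¹.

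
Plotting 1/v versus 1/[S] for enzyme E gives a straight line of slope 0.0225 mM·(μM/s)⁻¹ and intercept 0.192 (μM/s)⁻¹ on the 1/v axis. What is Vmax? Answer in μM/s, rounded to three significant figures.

The y-intercept of a Lineweaver–Burk plot equals 1/Vmax, so Vmax = 1/0.192 = 5.21 μM/s.

5.21 μM/s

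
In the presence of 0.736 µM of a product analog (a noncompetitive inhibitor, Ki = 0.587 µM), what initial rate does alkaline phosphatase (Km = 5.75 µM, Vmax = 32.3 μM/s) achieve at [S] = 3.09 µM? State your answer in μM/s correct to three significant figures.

α = 1 + [I]/Ki = 1 + 0.736/0.587 = 2.254.
For a noncompetitive inhibitor, Vmax is reduced to Vmax/α while Km is unchanged: Km,app = 5.75 µM, Vmax,app = 14.3 μM/s.
v = Vmax,app·[S]/(Km,app + [S]) = 14.3 × 3.09/(5.75 + 3.09) = 5.01 μM/s.

5.01 μM/s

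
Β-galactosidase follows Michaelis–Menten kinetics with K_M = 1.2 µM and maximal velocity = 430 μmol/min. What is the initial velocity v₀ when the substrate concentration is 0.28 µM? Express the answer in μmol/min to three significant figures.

v = Vmax·[S]/(Km + [S]) = 430 × 0.28 / (1.2 + 0.28)
  = 120.4 / 1.480 = 81.4 μmol/min.

81.4 μmol/min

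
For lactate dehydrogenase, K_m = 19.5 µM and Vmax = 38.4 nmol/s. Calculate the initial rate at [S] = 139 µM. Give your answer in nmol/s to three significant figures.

v = Vmax·[S]/(Km + [S]) = 38.4 × 139 / (19.5 + 139)
  = 5338 / 158.5 = 33.7 nmol/s.

33.7 nmol/s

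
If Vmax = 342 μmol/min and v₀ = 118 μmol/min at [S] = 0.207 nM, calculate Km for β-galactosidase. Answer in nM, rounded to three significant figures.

0.393 nM

From v = Vmax[S]/(Km+[S]), Km = [S](Vmax − v)/v.
Km = 0.207 × (342 − 118) / 118 = 46.37/118 = 0.393 nM.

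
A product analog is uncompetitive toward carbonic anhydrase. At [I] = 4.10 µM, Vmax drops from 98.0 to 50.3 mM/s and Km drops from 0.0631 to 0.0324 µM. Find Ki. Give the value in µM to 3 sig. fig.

4.32 µM

Uncompetitive: Vmax,app = Vmax/α (and Km,app = Km/α) with α = 1 + [I]/Ki.
α = Vmax/Vmax,app = 98.0/50.3 = 1.948.
Ki = [I]/(α − 1) = 4.10/0.9483 = 4.32 µM.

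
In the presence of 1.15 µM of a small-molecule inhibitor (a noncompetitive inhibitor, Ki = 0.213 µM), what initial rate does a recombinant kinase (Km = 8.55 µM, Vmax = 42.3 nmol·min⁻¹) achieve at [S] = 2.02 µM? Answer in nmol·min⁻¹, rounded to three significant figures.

1.26 nmol·min⁻¹

With α = 1 + [I]/Ki = 1 + 1.15/0.213 = 6.399, the noncompetitive rate law is v = (Vmax/α)·[S] / (Km + [S]).
v = (42.3/6.399)×2.02 / (8.55 + 2.02) = 13.35/10.57 = 1.26 nmol·min⁻¹.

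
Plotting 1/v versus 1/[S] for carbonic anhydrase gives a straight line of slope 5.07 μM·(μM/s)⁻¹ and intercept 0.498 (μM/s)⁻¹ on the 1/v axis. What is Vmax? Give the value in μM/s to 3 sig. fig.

2.01 μM/s

The y-intercept of a Lineweaver–Burk plot equals 1/Vmax, so Vmax = 1/0.498 = 2.01 μM/s.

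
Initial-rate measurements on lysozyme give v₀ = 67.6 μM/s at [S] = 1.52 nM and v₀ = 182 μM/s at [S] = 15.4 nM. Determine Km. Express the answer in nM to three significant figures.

3.50 nM

In reciprocal form, 1/v = (Km/Vmax)·(1/[S]) + 1/Vmax. The two points give (1/[S], 1/v) = (0.6579, 0.01479) and (0.06494, 0.005495).
Slope = (0.01479 − 0.005495)/(0.6579 − 0.06494) = 0.01568; intercept = 0.01479 − 0.01568×0.6579 = 0.004476.
Vmax = 1/intercept = 223 μM/s; Km = slope × Vmax = 0.01568 × 223 = 3.50 nM.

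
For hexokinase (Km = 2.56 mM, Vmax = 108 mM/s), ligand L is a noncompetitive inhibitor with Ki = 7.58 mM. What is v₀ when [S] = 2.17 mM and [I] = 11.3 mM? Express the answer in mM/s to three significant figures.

19.9 mM/s

With α = 1 + [I]/Ki = 1 + 11.3/7.58 = 2.491, the noncompetitive rate law is v = (Vmax/α)·[S] / (Km + [S]).
v = (108/2.491)×2.17 / (2.56 + 2.17) = 94.09/4.730 = 19.9 mM/s.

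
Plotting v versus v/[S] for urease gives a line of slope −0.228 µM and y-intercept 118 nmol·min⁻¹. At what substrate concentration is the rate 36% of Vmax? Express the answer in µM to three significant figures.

The Eadie–Hofstee slope gives Km = 0.228 µM (slope = −Km).
v/Vmax = [S]/(Km+[S]) = 0.36 ⇒ [S] = Km·0.36/(1−0.36) = 0.228 × 0.5625 = 0.128 µM.

0.128 µM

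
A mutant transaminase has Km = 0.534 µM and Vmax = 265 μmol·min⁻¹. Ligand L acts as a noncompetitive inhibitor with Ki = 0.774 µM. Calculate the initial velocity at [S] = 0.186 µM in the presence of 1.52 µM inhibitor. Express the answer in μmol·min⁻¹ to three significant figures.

23.1 μmol·min⁻¹

α = 1 + [I]/Ki = 1 + 1.52/0.774 = 2.964.
For a noncompetitive inhibitor, Vmax is reduced to Vmax/α while Km is unchanged: Km,app = 0.534 µM, Vmax,app = 89.4 μmol·min⁻¹.
v = Vmax,app·[S]/(Km,app + [S]) = 89.4 × 0.186/(0.534 + 0.186) = 23.1 μmol·min⁻¹.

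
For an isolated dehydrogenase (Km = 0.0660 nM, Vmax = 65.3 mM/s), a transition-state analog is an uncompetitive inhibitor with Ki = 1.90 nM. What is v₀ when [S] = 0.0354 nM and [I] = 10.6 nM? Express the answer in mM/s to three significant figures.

7.73 mM/s

α = 1 + [I]/Ki = 1 + 10.6/1.90 = 6.579.
For an uncompetitive inhibitor, both parameters are divided by α, giving Vmax/α and Km/α: Km,app = 0.0100 nM, Vmax,app = 9.93 mM/s.
v = Vmax,app·[S]/(Km,app + [S]) = 9.93 × 0.0354/(0.0100 + 0.0354) = 7.73 mM/s.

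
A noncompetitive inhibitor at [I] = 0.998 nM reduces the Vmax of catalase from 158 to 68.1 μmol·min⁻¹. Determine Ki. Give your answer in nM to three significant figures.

0.756 nM

Noncompetitive: Vmax,app = Vmax/α with α = 1 + [I]/Ki.
α = Vmax/Vmax,app = 158/68.1 = 2.320.
Ki = [I]/(α − 1) = 0.998/1.320 = 0.756 nM.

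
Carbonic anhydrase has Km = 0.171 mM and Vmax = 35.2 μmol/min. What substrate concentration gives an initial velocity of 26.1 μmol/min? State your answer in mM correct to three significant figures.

The required fractional saturation is v/Vmax = 26.1/35.2 = 0.7415.
Then [S]/(Km+[S]) = 0.7415 ⇒ [S] = 0.171 × 0.7415/(1 − 0.7415) = 0.490 mM.

0.490 mM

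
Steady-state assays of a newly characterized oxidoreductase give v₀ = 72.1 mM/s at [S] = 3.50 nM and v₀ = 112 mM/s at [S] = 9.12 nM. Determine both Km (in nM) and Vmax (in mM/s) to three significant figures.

Km = 4.80 nM; Vmax = 171 mM/s

In reciprocal form, 1/v = (Km/Vmax)·(1/[S]) + 1/Vmax. The two points give (1/[S], 1/v) = (0.2857, 0.01387) and (0.1096, 0.008929).
Slope = (0.01387 − 0.008929)/(0.2857 − 0.1096) = 0.02806; intercept = 0.01387 − 0.02806×0.2857 = 0.005851.
Vmax = 1/intercept = 171 mM/s; Km = slope × Vmax = 0.02806 × 171 = 4.80 nM.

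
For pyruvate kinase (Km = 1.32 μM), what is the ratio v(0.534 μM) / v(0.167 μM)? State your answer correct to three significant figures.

2.56

The fractional saturations are [S]/(Km+[S]) = 0.167/1.487 = 0.1123 and 0.534/1.854 = 0.2880.
v₂/v₁ is just their ratio: 0.2880/0.1123 = 2.56.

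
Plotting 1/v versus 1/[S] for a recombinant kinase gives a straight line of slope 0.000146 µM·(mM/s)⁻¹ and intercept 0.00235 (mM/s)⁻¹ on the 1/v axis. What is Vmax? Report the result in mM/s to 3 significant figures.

The y-intercept of a Lineweaver–Burk plot equals 1/Vmax, so Vmax = 1/0.00235 = 426 mM/s.

426 mM/s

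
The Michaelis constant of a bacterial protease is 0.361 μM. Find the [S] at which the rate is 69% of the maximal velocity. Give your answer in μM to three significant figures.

v/Vmax = [S]/(Km+[S]) = 0.69, so [S] = Km·0.69/(1 − 0.69) = 0.361 × 2.226.
[S] = 0.804 μM.

0.804 μM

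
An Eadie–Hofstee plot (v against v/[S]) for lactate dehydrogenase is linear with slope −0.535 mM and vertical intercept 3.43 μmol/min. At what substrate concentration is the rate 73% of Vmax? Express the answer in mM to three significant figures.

The Eadie–Hofstee slope gives Km = 0.535 mM (slope = −Km).
v/Vmax = [S]/(Km+[S]) = 0.73 ⇒ [S] = Km·0.73/(1−0.73) = 0.535 × 2.704 = 1.45 mM.

1.45 mM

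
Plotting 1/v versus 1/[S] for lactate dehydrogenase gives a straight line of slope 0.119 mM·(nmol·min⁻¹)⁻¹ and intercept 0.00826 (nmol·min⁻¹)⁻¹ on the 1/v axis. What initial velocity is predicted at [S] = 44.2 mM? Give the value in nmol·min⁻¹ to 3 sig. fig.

91.3 nmol·min⁻¹

The y-intercept is 1/Vmax, so Vmax = 1/0.00826 = 121 nmol·min⁻¹.
The slope is Km/Vmax, so Km = 0.119 × 121 = 14.4 mM.
Then v = 121 × 44.2/(14.4 + 44.2) = 91.3 nmol·min⁻¹.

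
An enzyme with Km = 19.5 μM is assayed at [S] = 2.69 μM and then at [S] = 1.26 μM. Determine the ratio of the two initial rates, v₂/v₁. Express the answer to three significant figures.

0.501

The fractional saturations are [S]/(Km+[S]) = 2.69/22.19 = 0.1212 and 1.26/20.76 = 0.06069.
v₂/v₁ is just their ratio: 0.06069/0.1212 = 0.501.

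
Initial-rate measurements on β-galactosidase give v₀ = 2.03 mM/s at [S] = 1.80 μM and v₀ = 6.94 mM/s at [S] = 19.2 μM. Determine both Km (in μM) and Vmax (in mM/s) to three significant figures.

Km = 6.41 μM; Vmax = 9.26 mM/s

From v = Vmax[S]/(Km+[S]), each point gives Vmax = v(Km+[S])/[S].
Equating: 2.03(Km+1.80)/1.80 = 6.94(Km+19.2)/19.2.
1.128·Km + 2.03 = 0.3615·Km + 6.94, so (1.128 − 0.3615)·Km = 6.94 − 2.03.
Km = 4.910/0.7663 = 6.41 μM; then Vmax = 2.03(6.41+1.80)/1.80 = 9.26 mM/s.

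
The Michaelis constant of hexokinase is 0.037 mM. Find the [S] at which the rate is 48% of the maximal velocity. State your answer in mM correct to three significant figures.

v/Vmax = [S]/(Km+[S]) = 0.48, so [S] = Km·0.48/(1 − 0.48) = 0.037 × 0.9231.
[S] = 0.0342 mM.

0.0342 mM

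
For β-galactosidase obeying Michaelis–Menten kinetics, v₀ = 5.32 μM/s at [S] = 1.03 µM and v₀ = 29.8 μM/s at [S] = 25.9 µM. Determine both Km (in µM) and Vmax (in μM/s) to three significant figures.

From v = Vmax[S]/(Km+[S]), each point gives Vmax = v(Km+[S])/[S].
Equating: 5.32(Km+1.03)/1.03 = 29.8(Km+25.9)/25.9.
5.165·Km + 5.32 = 1.151·Km + 29.8, so (5.165 − 1.151)·Km = 29.8 − 5.32.
Km = 24.48/4.014 = 6.10 µM; then Vmax = 5.32(6.10+1.03)/1.03 = 36.8 μM/s.

Km = 6.10 µM; Vmax = 36.8 μM/s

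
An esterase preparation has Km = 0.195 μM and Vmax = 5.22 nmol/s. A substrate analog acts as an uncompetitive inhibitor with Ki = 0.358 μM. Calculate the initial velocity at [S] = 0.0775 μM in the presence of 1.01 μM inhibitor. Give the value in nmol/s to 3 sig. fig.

With α = 1 + [I]/Ki = 1 + 1.01/0.358 = 3.821, the uncompetitive rate law is v = (Vmax/α)·[S] / (Km/α + [S]).
v = (5.22/3.821)×0.0775 / (0.195/3.821 + 0.0775) = 0.1059/0.1285 = 0.824 nmol/s.

0.824 nmol/s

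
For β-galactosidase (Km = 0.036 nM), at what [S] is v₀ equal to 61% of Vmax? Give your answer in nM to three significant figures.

v/Vmax = [S]/(Km+[S]) = 0.61, so [S] = Km·0.61/(1 − 0.61) = 0.036 × 1.564.
[S] = 0.0563 nM.

0.0563 nM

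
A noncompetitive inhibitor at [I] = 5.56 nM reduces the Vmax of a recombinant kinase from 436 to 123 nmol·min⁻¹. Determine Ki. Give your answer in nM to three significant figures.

Noncompetitive: Vmax,app = Vmax/α with α = 1 + [I]/Ki.
α = Vmax/Vmax,app = 436/123 = 3.545.
Since α = 1 + [I]/Ki, [I]/Ki = 3.545 − 1 = 2.545 and Ki = 5.56/2.545 = 2.18 nM.

2.18 nM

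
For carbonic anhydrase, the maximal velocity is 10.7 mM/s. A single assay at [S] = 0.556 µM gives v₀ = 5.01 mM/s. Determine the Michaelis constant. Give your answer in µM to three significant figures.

From v = Vmax[S]/(Km+[S]), Km = [S](Vmax − v)/v.
Km = 0.556 × (10.7 − 5.01) / 5.01 = 3.164/5.01 = 0.631 µM.

0.631 µM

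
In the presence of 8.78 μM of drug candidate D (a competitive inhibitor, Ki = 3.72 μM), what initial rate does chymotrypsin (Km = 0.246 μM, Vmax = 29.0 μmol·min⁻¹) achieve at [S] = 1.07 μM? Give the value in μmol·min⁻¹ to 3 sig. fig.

16.4 μmol·min⁻¹

With α = 1 + [I]/Ki = 1 + 8.78/3.72 = 3.360, the competitive rate law is v = Vmax[S] / (αKm + [S]).
v = 29.0×1.07 / (3.360×0.246 + 1.07) = 31.03/1.897 = 16.4 μmol·min⁻¹.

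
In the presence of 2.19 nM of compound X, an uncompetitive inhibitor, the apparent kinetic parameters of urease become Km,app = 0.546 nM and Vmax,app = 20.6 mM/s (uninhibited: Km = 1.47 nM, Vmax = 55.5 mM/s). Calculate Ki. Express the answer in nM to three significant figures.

1.29 nM

Uncompetitive: Vmax,app = Vmax/α (and Km,app = Km/α) with α = 1 + [I]/Ki.
α = Vmax/Vmax,app = 55.5/20.6 = 2.694.
Since α = 1 + [I]/Ki, [I]/Ki = 2.694 − 1 = 1.694 and Ki = 2.19/1.694 = 1.29 nM.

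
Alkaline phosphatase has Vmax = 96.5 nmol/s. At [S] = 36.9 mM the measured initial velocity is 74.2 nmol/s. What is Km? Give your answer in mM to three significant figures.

11.1 mM

v/Vmax = 74.2/96.5 = 0.7689 = [S]/(Km+[S]).
So Km + [S] = [S]/0.7689 = 47.99 mM, giving Km = 47.99 − 36.9 = 11.1 mM.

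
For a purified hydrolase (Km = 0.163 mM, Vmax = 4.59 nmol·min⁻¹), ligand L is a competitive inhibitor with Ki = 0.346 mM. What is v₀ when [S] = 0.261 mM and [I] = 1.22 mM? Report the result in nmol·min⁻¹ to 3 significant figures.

α = 1 + [I]/Ki = 1 + 1.22/0.346 = 4.526.
For a competitive inhibitor, Vmax is unchanged and the apparent Km becomes α·Km: Km,app = 0.738 mM, Vmax,app = 4.59 nmol·min⁻¹.
v = Vmax,app·[S]/(Km,app + [S]) = 4.59 × 0.261/(0.738 + 0.261) = 1.20 nmol·min⁻¹.

1.20 nmol·min⁻¹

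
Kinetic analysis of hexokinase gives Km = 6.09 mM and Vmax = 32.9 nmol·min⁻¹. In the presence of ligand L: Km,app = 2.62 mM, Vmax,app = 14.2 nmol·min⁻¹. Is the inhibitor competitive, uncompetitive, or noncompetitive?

uncompetitive

Both Km and Vmax decrease by the same factor (~2.32-fold) — characteristic of uncompetitive inhibition.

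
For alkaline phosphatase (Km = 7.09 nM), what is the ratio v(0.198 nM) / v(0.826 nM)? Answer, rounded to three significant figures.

0.260

The fractional saturations are [S]/(Km+[S]) = 0.826/7.916 = 0.1043 and 0.198/7.288 = 0.02717.
v₂/v₁ is just their ratio: 0.02717/0.1043 = 0.260.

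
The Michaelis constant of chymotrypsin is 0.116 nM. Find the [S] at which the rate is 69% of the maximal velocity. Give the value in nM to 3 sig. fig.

v/Vmax = [S]/(Km+[S]) = 0.69, so [S] = Km·0.69/(1 − 0.69) = 0.116 × 2.226.
[S] = 0.258 nM.

0.258 nM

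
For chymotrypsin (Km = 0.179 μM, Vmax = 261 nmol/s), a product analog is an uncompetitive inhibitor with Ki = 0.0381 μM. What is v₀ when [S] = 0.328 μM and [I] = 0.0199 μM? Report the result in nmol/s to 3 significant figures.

126 nmol/s

With α = 1 + [I]/Ki = 1 + 0.0199/0.0381 = 1.522, the uncompetitive rate law is v = (Vmax/α)·[S] / (Km/α + [S]).
v = (261/1.522)×0.328 / (0.179/1.522 + 0.328) = 56.24/0.4456 = 126 nmol/s.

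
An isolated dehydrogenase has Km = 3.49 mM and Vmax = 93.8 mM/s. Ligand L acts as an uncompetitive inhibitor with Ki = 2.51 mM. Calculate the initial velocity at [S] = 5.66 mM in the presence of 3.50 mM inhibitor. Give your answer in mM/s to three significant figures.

31.2 mM/s

α = 1 + [I]/Ki = 1 + 3.50/2.51 = 2.394.
For an uncompetitive inhibitor, both parameters are divided by α, giving Vmax/α and Km/α: Km,app = 1.46 mM, Vmax,app = 39.2 mM/s.
v = Vmax,app·[S]/(Km,app + [S]) = 39.2 × 5.66/(1.46 + 5.66) = 31.2 mM/s.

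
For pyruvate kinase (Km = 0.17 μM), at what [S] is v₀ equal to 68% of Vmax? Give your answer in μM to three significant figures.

v/Vmax = [S]/(Km+[S]) = 0.68, so [S] = Km·0.68/(1 − 0.68) = 0.17 × 2.125.
[S] = 0.361 μM.

0.361 μM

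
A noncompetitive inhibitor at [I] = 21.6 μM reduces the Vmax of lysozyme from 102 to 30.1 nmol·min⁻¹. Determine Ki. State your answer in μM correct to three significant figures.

9.04 μM

Noncompetitive: Vmax,app = Vmax/α with α = 1 + [I]/Ki.
α = Vmax/Vmax,app = 102/30.1 = 3.389.
Ki = [I]/(α − 1) = 21.6/2.389 = 9.04 μM.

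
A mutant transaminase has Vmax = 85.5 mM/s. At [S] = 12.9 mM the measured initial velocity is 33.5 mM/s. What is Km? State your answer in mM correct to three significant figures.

20.0 mM

v/Vmax = 33.5/85.5 = 0.3918 = [S]/(Km+[S]).
So Km + [S] = [S]/0.3918 = 32.92 mM, giving Km = 32.92 − 12.9 = 20.0 mM.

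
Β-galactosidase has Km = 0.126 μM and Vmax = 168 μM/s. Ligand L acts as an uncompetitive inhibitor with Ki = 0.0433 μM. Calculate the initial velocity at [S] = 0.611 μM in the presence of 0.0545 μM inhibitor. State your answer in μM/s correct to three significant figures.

α = 1 + [I]/Ki = 1 + 0.0545/0.0433 = 2.259.
For an uncompetitive inhibitor, both parameters are divided by α, giving Vmax/α and Km/α: Km,app = 0.0558 μM, Vmax,app = 74.4 μM/s.
v = Vmax,app·[S]/(Km,app + [S]) = 74.4 × 0.611/(0.0558 + 0.611) = 68.2 μM/s.

68.2 μM/s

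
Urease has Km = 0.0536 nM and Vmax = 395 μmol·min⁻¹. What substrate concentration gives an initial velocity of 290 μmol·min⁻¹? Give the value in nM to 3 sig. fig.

0.148 nM

The required fractional saturation is v/Vmax = 290/395 = 0.7342.
Then [S]/(Km+[S]) = 0.7342 ⇒ [S] = 0.0536 × 0.7342/(1 − 0.7342) = 0.148 nM.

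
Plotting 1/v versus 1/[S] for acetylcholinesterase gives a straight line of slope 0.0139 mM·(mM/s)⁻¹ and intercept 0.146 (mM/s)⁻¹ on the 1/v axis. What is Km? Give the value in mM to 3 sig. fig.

0.0952 mM

y-intercept = 1/Vmax ⇒ Vmax = 6.85 mM/s; slope = Km/Vmax ⇒ Km = slope × Vmax.
Km = 0.0139 × 6.85 = 0.0952 mM.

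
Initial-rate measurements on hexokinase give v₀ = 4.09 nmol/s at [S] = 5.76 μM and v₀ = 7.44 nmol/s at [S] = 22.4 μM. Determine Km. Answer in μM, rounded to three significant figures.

8.86 μM

From v = Vmax[S]/(Km+[S]), each point gives Vmax = v(Km+[S])/[S].
Equating: 4.09(Km+5.76)/5.76 = 7.44(Km+22.4)/22.4.
0.7101·Km + 4.09 = 0.3321·Km + 7.44, so (0.7101 − 0.3321)·Km = 7.44 − 4.09.
Km = 3.350/0.3779 = 8.86 μM; then Vmax = 4.09(8.86+5.76)/5.76 = 10.4 nmol/s.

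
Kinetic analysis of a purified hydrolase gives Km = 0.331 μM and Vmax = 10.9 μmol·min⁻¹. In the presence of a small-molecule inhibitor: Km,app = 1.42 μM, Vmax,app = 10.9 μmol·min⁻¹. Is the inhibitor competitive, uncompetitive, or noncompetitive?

Km increases (0.331 → 1.42 μM) while Vmax is unchanged — the hallmark of competitive inhibition.

competitive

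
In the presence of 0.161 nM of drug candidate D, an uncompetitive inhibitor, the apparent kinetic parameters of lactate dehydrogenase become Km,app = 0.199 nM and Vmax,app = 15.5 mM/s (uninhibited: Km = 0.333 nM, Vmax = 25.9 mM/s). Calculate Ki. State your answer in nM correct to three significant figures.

Uncompetitive: Vmax,app = Vmax/α (and Km,app = Km/α) with α = 1 + [I]/Ki.
α = Vmax/Vmax,app = 25.9/15.5 = 1.671.
Since α = 1 + [I]/Ki, [I]/Ki = 1.671 − 1 = 0.6710 and Ki = 0.161/0.6710 = 0.240 nM.

0.240 nM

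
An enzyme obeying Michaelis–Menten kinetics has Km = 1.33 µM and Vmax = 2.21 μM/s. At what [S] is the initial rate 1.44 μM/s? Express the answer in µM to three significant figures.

2.49 µM

Rearranging v = Vmax[S]/(Km+[S]) gives [S] = Km·v/(Vmax − v).
[S] = 1.33 × 1.44 / (2.21 − 1.44) = 1.915/0.7700 = 2.49 µM.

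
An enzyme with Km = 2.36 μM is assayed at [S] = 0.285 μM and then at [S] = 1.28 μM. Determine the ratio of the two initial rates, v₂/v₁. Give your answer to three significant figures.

Since Vmax cancels, v₂/v₁ = [S]₂(Km+[S]₁) / [S]₁(Km+[S]₂).
= 1.28×(2.36+0.285) / (0.285×(2.36+1.28)) = 3.386/1.037 = 3.26.

3.26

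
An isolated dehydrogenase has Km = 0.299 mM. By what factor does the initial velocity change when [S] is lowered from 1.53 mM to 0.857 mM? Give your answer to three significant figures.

0.886

The fractional saturations are [S]/(Km+[S]) = 1.53/1.829 = 0.8365 and 0.857/1.156 = 0.7413.
v₂/v₁ is just their ratio: 0.7413/0.8365 = 0.886.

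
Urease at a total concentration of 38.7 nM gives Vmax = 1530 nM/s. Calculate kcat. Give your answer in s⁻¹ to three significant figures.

kcat = Vmax/[E]total = 1530 nM/s / 38.7 nM = 39.5 s⁻¹.

39.5 s⁻¹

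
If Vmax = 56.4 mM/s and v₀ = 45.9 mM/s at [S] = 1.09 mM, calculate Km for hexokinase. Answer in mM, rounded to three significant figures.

From v = Vmax[S]/(Km+[S]), Km = [S](Vmax − v)/v.
Km = 1.09 × (56.4 − 45.9) / 45.9 = 11.44/45.9 = 0.249 mM.

0.249 mM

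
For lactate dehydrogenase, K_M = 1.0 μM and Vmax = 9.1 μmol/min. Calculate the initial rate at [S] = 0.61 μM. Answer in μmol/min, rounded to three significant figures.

3.45 μmol/min

[S]/(Km+[S]) = 0.61/1.610 = 0.3789, the fractional saturation.
v = 0.3789 × Vmax = 0.3789 × 9.1 = 3.45 μmol/min.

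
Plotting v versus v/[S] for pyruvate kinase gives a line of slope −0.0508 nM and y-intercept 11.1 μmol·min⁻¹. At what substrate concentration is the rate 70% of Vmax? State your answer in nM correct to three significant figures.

0.119 nM

The Eadie–Hofstee slope gives Km = 0.0508 nM (slope = −Km).
v/Vmax = [S]/(Km+[S]) = 0.7 ⇒ [S] = Km·0.7/(1−0.7) = 0.0508 × 2.333 = 0.119 nM.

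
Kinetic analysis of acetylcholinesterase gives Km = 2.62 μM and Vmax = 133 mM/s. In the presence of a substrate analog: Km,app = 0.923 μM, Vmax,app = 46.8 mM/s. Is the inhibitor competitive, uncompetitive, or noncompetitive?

Both Km and Vmax decrease by the same factor (~2.84-fold) — characteristic of uncompetitive inhibition.

uncompetitive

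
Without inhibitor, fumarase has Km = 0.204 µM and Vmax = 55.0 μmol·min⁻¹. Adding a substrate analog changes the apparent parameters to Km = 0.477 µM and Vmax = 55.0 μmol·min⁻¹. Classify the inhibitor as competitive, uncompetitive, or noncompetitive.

Km increases (0.204 → 0.477 µM) while Vmax is unchanged — the hallmark of competitive inhibition.

competitive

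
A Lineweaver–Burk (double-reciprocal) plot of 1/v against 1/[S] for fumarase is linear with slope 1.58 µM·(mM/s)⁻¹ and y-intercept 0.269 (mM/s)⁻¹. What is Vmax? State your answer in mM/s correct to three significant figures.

3.72 mM/s

The y-intercept of a Lineweaver–Burk plot equals 1/Vmax, so Vmax = 1/0.269 = 3.72 mM/s.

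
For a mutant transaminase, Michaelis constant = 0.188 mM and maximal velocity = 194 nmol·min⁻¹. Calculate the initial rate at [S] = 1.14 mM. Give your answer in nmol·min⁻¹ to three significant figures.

v = Vmax·[S]/(Km + [S]) = 194 × 1.14 / (0.188 + 1.14)
  = 221.2 / 1.328 = 167 nmol·min⁻¹.

167 nmol·min⁻¹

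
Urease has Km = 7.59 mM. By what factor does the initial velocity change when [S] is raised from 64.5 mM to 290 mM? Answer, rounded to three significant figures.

1.09

Since Vmax cancels, v₂/v₁ = [S]₂(Km+[S]₁) / [S]₁(Km+[S]₂).
= 290×(7.59+64.5) / (64.5×(7.59+290)) = 20910/19190 = 1.09.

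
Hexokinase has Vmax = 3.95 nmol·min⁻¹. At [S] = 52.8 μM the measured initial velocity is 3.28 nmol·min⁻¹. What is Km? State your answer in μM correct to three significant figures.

10.8 μM

v/Vmax = 3.28/3.95 = 0.8304 = [S]/(Km+[S]).
So Km + [S] = [S]/0.8304 = 63.59 μM, giving Km = 63.59 − 52.8 = 10.8 μM.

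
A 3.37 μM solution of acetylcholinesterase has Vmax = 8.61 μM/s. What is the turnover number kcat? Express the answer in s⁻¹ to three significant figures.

kcat = Vmax/[E]total = 8.61 μM/s / 3.37 μM = 2.55 s⁻¹.

2.55 s⁻¹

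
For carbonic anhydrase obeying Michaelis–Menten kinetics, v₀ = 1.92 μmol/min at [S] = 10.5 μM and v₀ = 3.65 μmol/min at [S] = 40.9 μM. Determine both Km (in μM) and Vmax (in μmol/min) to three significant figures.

Km = 18.5 μM; Vmax = 5.30 μmol/min

From v = Vmax[S]/(Km+[S]), each point gives Vmax = v(Km+[S])/[S].
Equating: 1.92(Km+10.5)/10.5 = 3.65(Km+40.9)/40.9.
0.1829·Km + 1.92 = 0.08924·Km + 3.65, so (0.1829 − 0.08924)·Km = 3.65 − 1.92.
Km = 1.730/0.09362 = 18.5 μM; then Vmax = 1.92(18.5+10.5)/10.5 = 5.30 μmol/min.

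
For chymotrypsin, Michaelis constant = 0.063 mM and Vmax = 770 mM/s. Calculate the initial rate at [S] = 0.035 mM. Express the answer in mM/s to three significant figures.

275 mM/s

v = Vmax·[S]/(Km + [S]) = 770 × 0.035 / (0.063 + 0.035)
  = 26.95 / 0.09800 = 275 mM/s.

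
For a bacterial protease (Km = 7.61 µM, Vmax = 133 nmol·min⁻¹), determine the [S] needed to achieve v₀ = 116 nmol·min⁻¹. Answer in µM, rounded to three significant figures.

51.9 µM

Rearranging v = Vmax[S]/(Km+[S]) gives [S] = Km·v/(Vmax − v).
[S] = 7.61 × 116 / (133 − 116) = 882.8/17.00 = 51.9 µM.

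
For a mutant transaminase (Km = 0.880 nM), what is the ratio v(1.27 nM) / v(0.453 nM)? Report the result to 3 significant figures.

1.74

The fractional saturations are [S]/(Km+[S]) = 0.453/1.333 = 0.3398 and 1.27/2.150 = 0.5907.
v₂/v₁ is just their ratio: 0.5907/0.3398 = 1.74.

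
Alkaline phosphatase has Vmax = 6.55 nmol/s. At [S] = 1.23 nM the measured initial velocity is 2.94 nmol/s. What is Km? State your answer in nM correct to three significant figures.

v/Vmax = 2.94/6.55 = 0.4489 = [S]/(Km+[S]).
So Km + [S] = [S]/0.4489 = 2.740 nM, giving Km = 2.740 − 1.23 = 1.51 nM.

1.51 nM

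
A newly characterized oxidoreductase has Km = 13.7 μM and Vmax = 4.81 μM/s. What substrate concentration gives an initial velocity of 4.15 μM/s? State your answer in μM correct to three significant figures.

86.1 μM

The required fractional saturation is v/Vmax = 4.15/4.81 = 0.8628.
Then [S]/(Km+[S]) = 0.8628 ⇒ [S] = 13.7 × 0.8628/(1 − 0.8628) = 86.1 μM.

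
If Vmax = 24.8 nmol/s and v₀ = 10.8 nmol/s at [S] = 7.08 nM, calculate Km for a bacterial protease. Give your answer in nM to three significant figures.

From v = Vmax[S]/(Km+[S]), Km = [S](Vmax − v)/v.
Km = 7.08 × (24.8 − 10.8) / 10.8 = 99.12/10.8 = 9.18 nM.

9.18 nM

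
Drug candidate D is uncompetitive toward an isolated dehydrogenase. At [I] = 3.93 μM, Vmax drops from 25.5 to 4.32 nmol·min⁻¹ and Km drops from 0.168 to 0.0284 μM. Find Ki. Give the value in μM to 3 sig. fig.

0.802 μM

Uncompetitive: Vmax,app = Vmax/α (and Km,app = Km/α) with α = 1 + [I]/Ki.
α = Vmax/Vmax,app = 25.5/4.32 = 5.903.
Ki = [I]/(α − 1) = 3.93/4.903 = 0.802 μM.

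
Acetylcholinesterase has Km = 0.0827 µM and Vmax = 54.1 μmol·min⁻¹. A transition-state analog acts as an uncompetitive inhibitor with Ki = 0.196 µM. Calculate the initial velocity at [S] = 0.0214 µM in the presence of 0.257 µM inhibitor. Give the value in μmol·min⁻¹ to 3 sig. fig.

8.76 μmol·min⁻¹

With α = 1 + [I]/Ki = 1 + 0.257/0.196 = 2.311, the uncompetitive rate law is v = (Vmax/α)·[S] / (Km/α + [S]).
v = (54.1/2.311)×0.0214 / (0.0827/2.311 + 0.0214) = 0.5009/0.05718 = 8.76 μmol·min⁻¹.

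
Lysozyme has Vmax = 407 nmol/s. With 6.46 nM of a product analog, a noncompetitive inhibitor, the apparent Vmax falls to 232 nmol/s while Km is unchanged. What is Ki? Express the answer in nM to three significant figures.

Noncompetitive: Vmax,app = Vmax/α with α = 1 + [I]/Ki.
α = Vmax/Vmax,app = 407/232 = 1.754.
Since α = 1 + [I]/Ki, [I]/Ki = 1.754 − 1 = 0.7543 and Ki = 6.46/0.7543 = 8.56 nM.

8.56 nM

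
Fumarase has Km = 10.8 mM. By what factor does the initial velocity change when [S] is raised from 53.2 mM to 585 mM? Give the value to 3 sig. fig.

Since Vmax cancels, v₂/v₁ = [S]₂(Km+[S]₁) / [S]₁(Km+[S]₂).
= 585×(10.8+53.2) / (53.2×(10.8+585)) = 37440/31700 = 1.18.

1.18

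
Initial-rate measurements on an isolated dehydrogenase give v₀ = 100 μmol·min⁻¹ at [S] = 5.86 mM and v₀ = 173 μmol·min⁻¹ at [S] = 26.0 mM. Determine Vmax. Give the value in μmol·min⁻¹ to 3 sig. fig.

220 μmol·min⁻¹

From v = Vmax[S]/(Km+[S]), each point gives Vmax = v(Km+[S])/[S].
Equating: 100(Km+5.86)/5.86 = 173(Km+26.0)/26.0.
17.06·Km + 100 = 6.654·Km + 173, so (17.06 − 6.654)·Km = 173 − 100.
Km = 73.00/10.41 = 7.01 mM; then Vmax = 100(7.01+5.86)/5.86 = 220 μmol·min⁻¹.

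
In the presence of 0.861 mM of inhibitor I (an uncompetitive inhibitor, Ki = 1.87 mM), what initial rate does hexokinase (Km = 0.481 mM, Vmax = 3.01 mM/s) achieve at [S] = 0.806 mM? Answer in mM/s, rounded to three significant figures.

α = 1 + [I]/Ki = 1 + 0.861/1.87 = 1.460.
For an uncompetitive inhibitor, both parameters are divided by α, giving Vmax/α and Km/α: Km,app = 0.329 mM, Vmax,app = 2.06 mM/s.
v = Vmax,app·[S]/(Km,app + [S]) = 2.06 × 0.806/(0.329 + 0.806) = 1.46 mM/s.

1.46 mM/s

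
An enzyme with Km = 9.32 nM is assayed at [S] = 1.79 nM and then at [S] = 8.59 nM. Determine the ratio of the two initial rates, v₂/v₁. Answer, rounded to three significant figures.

Since Vmax cancels, v₂/v₁ = [S]₂(Km+[S]₁) / [S]₁(Km+[S]₂).
= 8.59×(9.32+1.79) / (1.79×(9.32+8.59)) = 95.43/32.06 = 2.98.

2.98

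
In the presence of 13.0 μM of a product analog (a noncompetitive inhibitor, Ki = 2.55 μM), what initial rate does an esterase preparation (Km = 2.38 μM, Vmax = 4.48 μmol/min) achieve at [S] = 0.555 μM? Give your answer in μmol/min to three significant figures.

0.139 μmol/min

α = 1 + [I]/Ki = 1 + 13.0/2.55 = 6.098.
For a noncompetitive inhibitor, Vmax is reduced to Vmax/α while Km is unchanged: Km,app = 2.38 μM, Vmax,app = 0.735 μmol/min.
v = Vmax,app·[S]/(Km,app + [S]) = 0.735 × 0.555/(2.38 + 0.555) = 0.139 μmol/min.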